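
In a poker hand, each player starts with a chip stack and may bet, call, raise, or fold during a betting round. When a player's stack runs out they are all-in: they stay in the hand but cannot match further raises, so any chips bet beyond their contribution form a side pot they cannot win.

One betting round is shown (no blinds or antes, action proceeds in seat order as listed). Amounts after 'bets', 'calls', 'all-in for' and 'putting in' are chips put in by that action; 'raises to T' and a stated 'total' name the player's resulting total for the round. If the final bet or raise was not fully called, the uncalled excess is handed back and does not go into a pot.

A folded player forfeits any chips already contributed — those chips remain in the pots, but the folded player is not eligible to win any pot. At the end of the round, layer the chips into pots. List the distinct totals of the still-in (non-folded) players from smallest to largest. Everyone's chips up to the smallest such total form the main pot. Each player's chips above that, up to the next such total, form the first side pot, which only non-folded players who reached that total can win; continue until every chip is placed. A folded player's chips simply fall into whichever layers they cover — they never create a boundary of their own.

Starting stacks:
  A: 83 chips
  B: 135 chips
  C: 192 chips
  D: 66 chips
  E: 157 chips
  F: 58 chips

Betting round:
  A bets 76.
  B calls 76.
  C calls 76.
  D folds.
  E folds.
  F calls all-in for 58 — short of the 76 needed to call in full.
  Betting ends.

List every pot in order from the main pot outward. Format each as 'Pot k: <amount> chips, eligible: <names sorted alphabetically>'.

Pot 1: 232 chips, eligible: A, B, C, F
Pot 2: 54 chips, eligible: A, B, C

Derivation:
Contributions: A=76, B=76, C=76, F=58
Folded: D, E
Pot levels (distinct totals of non-folded players): 58, 76
Layer 1-58: 58 each from A, B, C, F = 58*4 = 232 chips; eligible A, B, C, F
Layer 59-76: 18 each from A, B, C = 18*3 = 54 chips; eligible A, B, C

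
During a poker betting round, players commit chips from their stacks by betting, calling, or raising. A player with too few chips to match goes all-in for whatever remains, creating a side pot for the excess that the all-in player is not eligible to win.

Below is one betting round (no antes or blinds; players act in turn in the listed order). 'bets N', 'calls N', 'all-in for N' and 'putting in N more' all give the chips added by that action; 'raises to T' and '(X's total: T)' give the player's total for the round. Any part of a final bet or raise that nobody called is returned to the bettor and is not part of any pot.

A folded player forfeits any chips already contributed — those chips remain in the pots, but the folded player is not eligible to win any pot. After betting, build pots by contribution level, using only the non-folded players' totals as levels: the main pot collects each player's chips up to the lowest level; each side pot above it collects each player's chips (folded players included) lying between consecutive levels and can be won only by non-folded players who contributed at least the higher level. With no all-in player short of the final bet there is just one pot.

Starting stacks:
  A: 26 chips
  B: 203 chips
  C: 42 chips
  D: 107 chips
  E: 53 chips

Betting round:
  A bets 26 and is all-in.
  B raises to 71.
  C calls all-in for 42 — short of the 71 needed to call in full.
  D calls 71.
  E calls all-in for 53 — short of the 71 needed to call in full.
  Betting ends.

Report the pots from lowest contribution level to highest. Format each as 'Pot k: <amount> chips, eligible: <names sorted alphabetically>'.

Pot 1: 130 chips, eligible: A, B, C, D, E
Pot 2: 64 chips, eligible: B, C, D, E
Pot 3: 33 chips, eligible: B, D, E
Pot 4: 36 chips, eligible: B, D

Derivation:
Contributions: A=26, B=71, C=42, D=71, E=53
Pot levels (distinct totals of non-folded players): 26, 42, 53, 71
Layer 1-26: 26 each from A, B, C, D, E = 26*5 = 130 chips; eligible A, B, C, D, E
Layer 27-42: 16 each from B, C, D, E = 16*4 = 64 chips; eligible B, C, D, E
Layer 43-53: 11 each from B, D, E = 11*3 = 33 chips; eligible B, D, E
Layer 54-71: 18 each from B, D = 18*2 = 36 chips; eligible B, D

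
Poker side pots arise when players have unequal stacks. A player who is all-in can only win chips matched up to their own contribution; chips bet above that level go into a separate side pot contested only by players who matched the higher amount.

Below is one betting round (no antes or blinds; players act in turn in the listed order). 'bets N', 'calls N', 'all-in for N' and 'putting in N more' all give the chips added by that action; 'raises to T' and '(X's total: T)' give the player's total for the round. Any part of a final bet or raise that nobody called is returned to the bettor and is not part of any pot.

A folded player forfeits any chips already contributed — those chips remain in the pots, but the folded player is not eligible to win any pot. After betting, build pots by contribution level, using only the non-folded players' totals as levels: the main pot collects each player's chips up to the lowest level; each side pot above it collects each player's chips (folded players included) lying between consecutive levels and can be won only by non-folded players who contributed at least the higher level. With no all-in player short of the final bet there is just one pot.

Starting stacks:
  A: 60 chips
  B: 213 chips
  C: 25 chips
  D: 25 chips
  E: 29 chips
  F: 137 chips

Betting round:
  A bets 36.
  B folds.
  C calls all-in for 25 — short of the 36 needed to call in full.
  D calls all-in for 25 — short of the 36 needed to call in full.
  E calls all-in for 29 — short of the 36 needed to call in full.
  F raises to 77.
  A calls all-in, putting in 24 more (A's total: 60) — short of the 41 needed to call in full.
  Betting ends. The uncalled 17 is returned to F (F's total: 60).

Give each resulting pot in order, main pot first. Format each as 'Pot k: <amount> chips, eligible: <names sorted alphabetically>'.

Contributions (after 17 returned to F): A=60, C=25, D=25, E=29, F=60
Folded: B
Pot levels (distinct totals of non-folded players): 25, 29, 60
Layer 1-25: 25 each from A, C, D, E, F = 25*5 = 125 chips; eligible A, C, D, E, F
Layer 26-29: 4 each from A, E, F = 4*3 = 12 chips; eligible A, E, F
Layer 30-60: 31 each from A, F = 31*2 = 62 chips; eligible A, F

Pot 1: 125 chips, eligible: A, C, D, E, F
Pot 2: 12 chips, eligible: A, E, F
Pot 3: 62 chips, eligible: A, F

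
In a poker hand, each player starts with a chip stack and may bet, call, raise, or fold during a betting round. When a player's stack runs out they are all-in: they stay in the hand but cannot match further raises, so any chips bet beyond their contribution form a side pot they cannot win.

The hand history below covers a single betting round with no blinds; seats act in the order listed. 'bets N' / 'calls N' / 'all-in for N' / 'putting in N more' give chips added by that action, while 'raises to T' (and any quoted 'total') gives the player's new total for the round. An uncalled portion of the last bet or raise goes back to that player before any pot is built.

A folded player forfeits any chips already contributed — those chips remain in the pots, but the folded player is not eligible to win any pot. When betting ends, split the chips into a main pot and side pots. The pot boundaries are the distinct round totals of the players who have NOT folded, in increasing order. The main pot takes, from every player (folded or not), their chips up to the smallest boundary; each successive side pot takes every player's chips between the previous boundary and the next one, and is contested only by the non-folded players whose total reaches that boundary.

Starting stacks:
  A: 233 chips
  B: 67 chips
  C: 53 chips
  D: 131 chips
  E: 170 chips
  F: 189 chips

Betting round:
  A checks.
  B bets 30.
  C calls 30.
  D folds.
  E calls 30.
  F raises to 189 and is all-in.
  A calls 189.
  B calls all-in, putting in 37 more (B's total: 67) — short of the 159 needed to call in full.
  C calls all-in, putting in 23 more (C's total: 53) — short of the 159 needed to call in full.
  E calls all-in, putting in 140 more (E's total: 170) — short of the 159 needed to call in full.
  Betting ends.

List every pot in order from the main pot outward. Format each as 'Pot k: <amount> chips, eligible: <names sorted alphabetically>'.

Contributions: A=189, B=67, C=53, E=170, F=189
Folded: D
Pot levels (distinct totals of non-folded players): 53, 67, 170, 189
Layer 1-53: 53 each from A, B, C, E, F = 53*5 = 265 chips; eligible A, B, C, E, F
Layer 54-67: 14 each from A, B, E, F = 14*4 = 56 chips; eligible A, B, E, F
Layer 68-170: 103 each from A, E, F = 103*3 = 309 chips; eligible A, E, F
Layer 171-189: 19 each from A, F = 19*2 = 38 chips; eligible A, F

Pot 1: 265 chips, eligible: A, B, C, E, F
Pot 2: 56 chips, eligible: A, B, E, F
Pot 3: 309 chips, eligible: A, E, F
Pot 4: 38 chips, eligible: A, F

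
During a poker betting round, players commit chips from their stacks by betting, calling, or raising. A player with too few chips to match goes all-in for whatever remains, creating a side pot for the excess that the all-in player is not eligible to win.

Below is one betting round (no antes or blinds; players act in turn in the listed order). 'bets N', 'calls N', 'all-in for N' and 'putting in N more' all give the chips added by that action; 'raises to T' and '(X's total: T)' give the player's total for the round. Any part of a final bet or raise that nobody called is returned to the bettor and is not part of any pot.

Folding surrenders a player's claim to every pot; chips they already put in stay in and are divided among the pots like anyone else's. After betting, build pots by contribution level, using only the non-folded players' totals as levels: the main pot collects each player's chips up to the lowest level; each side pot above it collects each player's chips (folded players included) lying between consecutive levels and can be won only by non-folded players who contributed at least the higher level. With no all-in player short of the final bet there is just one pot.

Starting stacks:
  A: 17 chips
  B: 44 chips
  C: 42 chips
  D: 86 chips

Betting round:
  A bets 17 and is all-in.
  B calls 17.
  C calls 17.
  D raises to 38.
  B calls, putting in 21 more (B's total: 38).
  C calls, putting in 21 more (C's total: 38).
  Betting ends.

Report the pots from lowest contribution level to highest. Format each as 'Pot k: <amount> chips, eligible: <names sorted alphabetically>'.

Contributions: A=17, B=38, C=38, D=38
Pot levels (distinct totals of non-folded players): 17, 38
Layer 1-17: 17 each from A, B, C, D = 17*4 = 68 chips; eligible A, B, C, D
Layer 18-38: 21 each from B, C, D = 21*3 = 63 chips; eligible B, C, D

Pot 1: 68 chips, eligible: A, B, C, D
Pot 2: 63 chips, eligible: B, C, D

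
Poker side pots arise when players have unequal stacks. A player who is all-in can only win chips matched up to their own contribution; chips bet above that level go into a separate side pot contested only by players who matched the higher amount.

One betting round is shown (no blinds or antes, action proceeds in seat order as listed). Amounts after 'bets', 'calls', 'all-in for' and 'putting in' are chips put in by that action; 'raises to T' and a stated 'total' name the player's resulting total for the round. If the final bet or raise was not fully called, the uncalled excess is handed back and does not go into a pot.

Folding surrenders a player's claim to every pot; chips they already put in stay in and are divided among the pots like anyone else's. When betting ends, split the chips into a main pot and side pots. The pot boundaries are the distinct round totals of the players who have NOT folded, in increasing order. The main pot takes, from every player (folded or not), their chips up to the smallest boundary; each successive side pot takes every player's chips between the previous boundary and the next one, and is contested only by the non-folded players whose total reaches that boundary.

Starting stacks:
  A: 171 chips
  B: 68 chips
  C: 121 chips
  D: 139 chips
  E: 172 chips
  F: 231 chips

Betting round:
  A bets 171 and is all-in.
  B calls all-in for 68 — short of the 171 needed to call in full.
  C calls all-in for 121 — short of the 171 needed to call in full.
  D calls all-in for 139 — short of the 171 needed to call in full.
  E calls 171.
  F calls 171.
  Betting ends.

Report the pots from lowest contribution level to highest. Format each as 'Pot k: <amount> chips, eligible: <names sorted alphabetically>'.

Contributions: A=171, B=68, C=121, D=139, E=171, F=171
Pot levels (distinct totals of non-folded players): 68, 121, 139, 171
Layer 1-68: 68 each from A, B, C, D, E, F = 68*6 = 408 chips; eligible A, B, C, D, E, F
Layer 69-121: 53 each from A, C, D, E, F = 53*5 = 265 chips; eligible A, C, D, E, F
Layer 122-139: 18 each from A, D, E, F = 18*4 = 72 chips; eligible A, D, E, F
Layer 140-171: 32 each from A, E, F = 32*3 = 96 chips; eligible A, E, F

Pot 1: 408 chips, eligible: A, B, C, D, E, F
Pot 2: 265 chips, eligible: A, C, D, E, F
Pot 3: 72 chips, eligible: A, D, E, F
Pot 4: 96 chips, eligible: A, E, F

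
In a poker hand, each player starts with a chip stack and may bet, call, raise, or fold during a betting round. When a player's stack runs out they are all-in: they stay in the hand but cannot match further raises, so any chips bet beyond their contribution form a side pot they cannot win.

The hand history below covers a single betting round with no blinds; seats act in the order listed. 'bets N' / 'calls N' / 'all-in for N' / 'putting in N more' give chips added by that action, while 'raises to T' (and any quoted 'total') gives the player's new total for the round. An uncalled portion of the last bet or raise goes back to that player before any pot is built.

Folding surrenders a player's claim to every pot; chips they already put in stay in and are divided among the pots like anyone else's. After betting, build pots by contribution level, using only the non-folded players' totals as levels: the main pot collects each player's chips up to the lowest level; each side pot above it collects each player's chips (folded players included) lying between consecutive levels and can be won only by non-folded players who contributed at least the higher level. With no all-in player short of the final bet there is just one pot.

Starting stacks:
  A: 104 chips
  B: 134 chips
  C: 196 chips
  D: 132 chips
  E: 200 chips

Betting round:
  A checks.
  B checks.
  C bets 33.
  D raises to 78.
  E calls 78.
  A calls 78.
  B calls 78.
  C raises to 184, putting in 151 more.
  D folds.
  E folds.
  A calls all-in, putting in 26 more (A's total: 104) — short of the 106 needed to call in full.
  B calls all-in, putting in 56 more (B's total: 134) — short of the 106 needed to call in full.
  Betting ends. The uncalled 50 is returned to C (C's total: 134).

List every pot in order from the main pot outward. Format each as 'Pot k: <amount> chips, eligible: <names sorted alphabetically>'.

Pot 1: 468 chips, eligible: A, B, C
Pot 2: 60 chips, eligible: B, C

Derivation:
Contributions (after 50 returned to C): A=104, B=134, C=134, D=78, E=78
Folded: D, E
Pot levels (distinct totals of non-folded players): 104, 134
Layer 1-104: A 104 + B 104 + C 104 + D 78 + E 78 = 468 chips; eligible A, B, C
Layer 105-134: 30 each from B, C = 30*2 = 60 chips; eligible B, C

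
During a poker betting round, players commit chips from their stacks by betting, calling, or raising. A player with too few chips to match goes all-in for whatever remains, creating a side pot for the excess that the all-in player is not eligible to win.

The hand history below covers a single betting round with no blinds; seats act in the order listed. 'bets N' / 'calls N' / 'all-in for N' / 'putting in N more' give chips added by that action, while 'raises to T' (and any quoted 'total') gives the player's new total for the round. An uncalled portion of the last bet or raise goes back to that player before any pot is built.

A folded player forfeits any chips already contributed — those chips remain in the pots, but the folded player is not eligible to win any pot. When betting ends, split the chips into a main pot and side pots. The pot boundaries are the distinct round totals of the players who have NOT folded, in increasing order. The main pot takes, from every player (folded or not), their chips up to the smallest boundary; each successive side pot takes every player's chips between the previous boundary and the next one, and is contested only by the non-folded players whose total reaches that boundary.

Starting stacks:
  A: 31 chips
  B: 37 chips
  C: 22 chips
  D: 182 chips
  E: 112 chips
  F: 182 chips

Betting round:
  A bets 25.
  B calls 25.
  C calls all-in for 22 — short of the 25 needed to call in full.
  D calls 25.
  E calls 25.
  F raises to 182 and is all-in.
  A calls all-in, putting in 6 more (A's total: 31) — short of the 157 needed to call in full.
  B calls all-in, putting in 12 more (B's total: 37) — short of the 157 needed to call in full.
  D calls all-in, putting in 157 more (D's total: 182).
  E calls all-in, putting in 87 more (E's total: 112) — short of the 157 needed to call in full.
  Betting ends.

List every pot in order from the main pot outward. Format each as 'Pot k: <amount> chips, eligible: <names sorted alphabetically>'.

Contributions: A=31, B=37, C=22, D=182, E=112, F=182
Pot levels (distinct totals of non-folded players): 22, 31, 37, 112, 182
Layer 1-22: 22 each from A, B, C, D, E, F = 22*6 = 132 chips; eligible A, B, C, D, E, F
Layer 23-31: 9 each from A, B, D, E, F = 9*5 = 45 chips; eligible A, B, D, E, F
Layer 32-37: 6 each from B, D, E, F = 6*4 = 24 chips; eligible B, D, E, F
Layer 38-112: 75 each from D, E, F = 75*3 = 225 chips; eligible D, E, F
Layer 113-182: 70 each from D, F = 70*2 = 140 chips; eligible D, F

Pot 1: 132 chips, eligible: A, B, C, D, E, F
Pot 2: 45 chips, eligible: A, B, D, E, F
Pot 3: 24 chips, eligible: B, D, E, F
Pot 4: 225 chips, eligible: D, E, F
Pot 5: 140 chips, eligible: D, F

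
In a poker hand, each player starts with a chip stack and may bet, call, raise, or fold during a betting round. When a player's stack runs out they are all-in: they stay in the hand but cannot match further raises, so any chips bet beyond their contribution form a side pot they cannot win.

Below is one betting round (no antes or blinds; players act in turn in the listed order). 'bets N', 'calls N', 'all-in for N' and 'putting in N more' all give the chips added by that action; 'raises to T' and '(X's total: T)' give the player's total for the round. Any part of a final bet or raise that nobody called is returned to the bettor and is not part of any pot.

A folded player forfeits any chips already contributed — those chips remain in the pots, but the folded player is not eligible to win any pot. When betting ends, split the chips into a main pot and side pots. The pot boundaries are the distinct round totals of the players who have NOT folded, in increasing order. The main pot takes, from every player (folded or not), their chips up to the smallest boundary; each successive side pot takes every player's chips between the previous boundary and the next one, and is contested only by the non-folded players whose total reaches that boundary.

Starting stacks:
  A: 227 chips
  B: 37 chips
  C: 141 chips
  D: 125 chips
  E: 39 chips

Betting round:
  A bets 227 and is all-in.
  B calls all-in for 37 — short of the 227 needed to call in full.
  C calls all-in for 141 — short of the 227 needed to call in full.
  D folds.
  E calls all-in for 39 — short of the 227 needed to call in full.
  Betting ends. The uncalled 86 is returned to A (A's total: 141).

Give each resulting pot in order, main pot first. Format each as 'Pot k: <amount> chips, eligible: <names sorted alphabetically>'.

Contributions (after 86 returned to A): A=141, B=37, C=141, E=39
Folded: D
Pot levels (distinct totals of non-folded players): 37, 39, 141
Layer 1-37: 37 each from A, B, C, E = 37*4 = 148 chips; eligible A, B, C, E
Layer 38-39: 2 each from A, C, E = 2*3 = 6 chips; eligible A, C, E
Layer 40-141: 102 each from A, C = 102*2 = 204 chips; eligible A, C

Pot 1: 148 chips, eligible: A, B, C, E
Pot 2: 6 chips, eligible: A, C, E
Pot 3: 204 chips, eligible: A, C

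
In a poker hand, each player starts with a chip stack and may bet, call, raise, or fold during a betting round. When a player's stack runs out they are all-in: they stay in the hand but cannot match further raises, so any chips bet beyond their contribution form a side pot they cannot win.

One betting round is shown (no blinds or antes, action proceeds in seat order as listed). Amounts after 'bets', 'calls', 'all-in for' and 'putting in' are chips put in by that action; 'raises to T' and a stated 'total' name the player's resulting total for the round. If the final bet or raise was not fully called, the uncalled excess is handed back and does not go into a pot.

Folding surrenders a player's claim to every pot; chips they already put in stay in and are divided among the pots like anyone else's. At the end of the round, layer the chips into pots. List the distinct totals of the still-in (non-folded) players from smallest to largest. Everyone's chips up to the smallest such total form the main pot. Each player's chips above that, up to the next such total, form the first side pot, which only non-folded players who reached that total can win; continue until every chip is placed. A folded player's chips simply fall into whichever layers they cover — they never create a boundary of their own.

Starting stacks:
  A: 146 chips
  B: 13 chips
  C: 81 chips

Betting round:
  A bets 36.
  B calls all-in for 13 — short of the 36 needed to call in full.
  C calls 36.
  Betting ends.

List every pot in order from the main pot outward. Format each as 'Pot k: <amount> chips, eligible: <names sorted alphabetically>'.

Pot 1: 39 chips, eligible: A, B, C
Pot 2: 46 chips, eligible: A, C

Derivation:
Contributions: A=36, B=13, C=36
Pot levels (distinct totals of non-folded players): 13, 36
Layer 1-13: 13 each from A, B, C = 13*3 = 39 chips; eligible A, B, C
Layer 14-36: 23 each from A, C = 23*2 = 46 chips; eligible A, C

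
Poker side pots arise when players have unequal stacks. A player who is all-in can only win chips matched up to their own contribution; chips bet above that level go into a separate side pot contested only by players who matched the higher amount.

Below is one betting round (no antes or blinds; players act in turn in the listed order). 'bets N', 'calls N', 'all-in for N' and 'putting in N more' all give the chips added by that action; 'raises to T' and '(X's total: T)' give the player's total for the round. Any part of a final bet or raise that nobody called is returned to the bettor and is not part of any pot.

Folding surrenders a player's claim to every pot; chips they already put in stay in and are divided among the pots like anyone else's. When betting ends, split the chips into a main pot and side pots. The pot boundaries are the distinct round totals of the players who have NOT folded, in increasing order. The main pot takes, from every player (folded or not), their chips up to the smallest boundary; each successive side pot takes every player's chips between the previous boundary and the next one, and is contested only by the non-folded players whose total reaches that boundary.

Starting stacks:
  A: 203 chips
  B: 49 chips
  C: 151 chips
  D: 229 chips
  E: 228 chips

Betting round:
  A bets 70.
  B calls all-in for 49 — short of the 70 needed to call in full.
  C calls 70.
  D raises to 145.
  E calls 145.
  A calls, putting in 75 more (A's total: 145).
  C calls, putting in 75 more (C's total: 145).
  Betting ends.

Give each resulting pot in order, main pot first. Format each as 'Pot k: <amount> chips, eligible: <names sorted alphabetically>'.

Pot 1: 245 chips, eligible: A, B, C, D, E
Pot 2: 384 chips, eligible: A, C, D, E

Derivation:
Contributions: A=145, B=49, C=145, D=145, E=145
Pot levels (distinct totals of non-folded players): 49, 145
Layer 1-49: 49 each from A, B, C, D, E = 49*5 = 245 chips; eligible A, B, C, D, E
Layer 50-145: 96 each from A, C, D, E = 96*4 = 384 chips; eligible A, C, D, E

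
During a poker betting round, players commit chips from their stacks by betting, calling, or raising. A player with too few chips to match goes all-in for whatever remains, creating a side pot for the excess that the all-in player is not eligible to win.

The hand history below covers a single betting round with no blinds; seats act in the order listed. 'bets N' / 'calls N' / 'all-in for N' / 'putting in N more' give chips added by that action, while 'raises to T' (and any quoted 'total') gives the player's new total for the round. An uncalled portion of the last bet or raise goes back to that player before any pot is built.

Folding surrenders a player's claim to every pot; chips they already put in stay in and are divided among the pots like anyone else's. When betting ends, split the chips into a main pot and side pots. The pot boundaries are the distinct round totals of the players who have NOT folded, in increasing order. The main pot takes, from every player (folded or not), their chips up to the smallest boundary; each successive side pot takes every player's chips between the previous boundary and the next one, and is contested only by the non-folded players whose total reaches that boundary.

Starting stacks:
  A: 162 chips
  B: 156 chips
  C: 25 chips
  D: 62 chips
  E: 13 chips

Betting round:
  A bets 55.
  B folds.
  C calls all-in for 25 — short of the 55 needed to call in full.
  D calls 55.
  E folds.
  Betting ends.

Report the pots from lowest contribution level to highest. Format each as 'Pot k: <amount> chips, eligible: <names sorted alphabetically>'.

Pot 1: 75 chips, eligible: A, C, D
Pot 2: 60 chips, eligible: A, D

Derivation:
Contributions: A=55, C=25, D=55
Folded: B, E
Pot levels (distinct totals of non-folded players): 25, 55
Layer 1-25: 25 each from A, C, D = 25*3 = 75 chips; eligible A, C, D
Layer 26-55: 30 each from A, D = 30*2 = 60 chips; eligible A, D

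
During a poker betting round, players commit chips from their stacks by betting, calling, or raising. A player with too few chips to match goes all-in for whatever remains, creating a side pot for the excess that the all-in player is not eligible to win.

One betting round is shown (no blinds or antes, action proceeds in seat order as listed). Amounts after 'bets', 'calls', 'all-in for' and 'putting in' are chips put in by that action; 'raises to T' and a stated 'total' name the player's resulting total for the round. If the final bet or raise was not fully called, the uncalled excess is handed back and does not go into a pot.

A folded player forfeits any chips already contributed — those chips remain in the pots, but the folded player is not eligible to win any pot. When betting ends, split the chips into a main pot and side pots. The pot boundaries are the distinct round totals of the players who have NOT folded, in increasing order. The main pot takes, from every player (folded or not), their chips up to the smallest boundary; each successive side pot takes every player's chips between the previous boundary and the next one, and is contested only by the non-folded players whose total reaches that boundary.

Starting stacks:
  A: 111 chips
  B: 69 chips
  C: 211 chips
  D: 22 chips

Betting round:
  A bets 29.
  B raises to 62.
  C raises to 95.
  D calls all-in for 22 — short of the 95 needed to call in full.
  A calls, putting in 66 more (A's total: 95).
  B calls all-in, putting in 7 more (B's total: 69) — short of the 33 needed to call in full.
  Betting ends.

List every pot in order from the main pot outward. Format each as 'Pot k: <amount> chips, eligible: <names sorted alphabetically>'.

Contributions: A=95, B=69, C=95, D=22
Pot levels (distinct totals of non-folded players): 22, 69, 95
Layer 1-22: 22 each from A, B, C, D = 22*4 = 88 chips; eligible A, B, C, D
Layer 23-69: 47 each from A, B, C = 47*3 = 141 chips; eligible A, B, C
Layer 70-95: 26 each from A, C = 26*2 = 52 chips; eligible A, C

Pot 1: 88 chips, eligible: A, B, C, D
Pot 2: 141 chips, eligible: A, B, C
Pot 3: 52 chips, eligible: A, C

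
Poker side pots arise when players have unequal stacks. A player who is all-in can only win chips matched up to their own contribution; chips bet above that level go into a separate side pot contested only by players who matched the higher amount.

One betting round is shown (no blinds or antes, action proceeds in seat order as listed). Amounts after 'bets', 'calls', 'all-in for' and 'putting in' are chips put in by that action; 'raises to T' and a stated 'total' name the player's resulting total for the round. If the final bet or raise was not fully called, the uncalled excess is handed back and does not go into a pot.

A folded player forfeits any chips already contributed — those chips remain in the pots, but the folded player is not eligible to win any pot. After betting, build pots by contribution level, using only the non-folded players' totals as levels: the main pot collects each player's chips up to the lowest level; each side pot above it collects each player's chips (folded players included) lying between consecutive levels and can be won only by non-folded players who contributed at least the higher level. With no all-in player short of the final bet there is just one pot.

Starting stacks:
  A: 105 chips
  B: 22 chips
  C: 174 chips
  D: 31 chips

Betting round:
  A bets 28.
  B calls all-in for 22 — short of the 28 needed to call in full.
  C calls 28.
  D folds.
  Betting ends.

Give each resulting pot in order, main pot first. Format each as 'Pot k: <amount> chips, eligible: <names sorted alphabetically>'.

Contributions: A=28, B=22, C=28
Folded: D
Pot levels (distinct totals of non-folded players): 22, 28
Layer 1-22: 22 each from A, B, C = 22*3 = 66 chips; eligible A, B, C
Layer 23-28: 6 each from A, C = 6*2 = 12 chips; eligible A, C

Pot 1: 66 chips, eligible: A, B, C
Pot 2: 12 chips, eligible: A, C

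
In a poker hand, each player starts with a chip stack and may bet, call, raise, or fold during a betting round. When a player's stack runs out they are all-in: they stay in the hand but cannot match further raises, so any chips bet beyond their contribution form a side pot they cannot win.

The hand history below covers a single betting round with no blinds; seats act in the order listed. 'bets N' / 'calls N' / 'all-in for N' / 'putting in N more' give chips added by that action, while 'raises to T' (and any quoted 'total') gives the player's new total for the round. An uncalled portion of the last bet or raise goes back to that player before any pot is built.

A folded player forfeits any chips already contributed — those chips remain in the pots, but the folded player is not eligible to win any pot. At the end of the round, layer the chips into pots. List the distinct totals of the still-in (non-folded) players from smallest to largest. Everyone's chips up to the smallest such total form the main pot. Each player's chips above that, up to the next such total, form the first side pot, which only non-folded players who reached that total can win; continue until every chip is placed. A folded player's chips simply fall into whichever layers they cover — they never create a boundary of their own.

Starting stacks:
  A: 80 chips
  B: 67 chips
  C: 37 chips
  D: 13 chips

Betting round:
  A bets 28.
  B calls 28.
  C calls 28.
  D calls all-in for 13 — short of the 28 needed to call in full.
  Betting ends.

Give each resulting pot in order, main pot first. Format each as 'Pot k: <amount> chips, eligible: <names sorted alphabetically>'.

Contributions: A=28, B=28, C=28, D=13
Pot levels (distinct totals of non-folded players): 13, 28
Layer 1-13: 13 each from A, B, C, D = 13*4 = 52 chips; eligible A, B, C, D
Layer 14-28: 15 each from A, B, C = 15*3 = 45 chips; eligible A, B, C

Pot 1: 52 chips, eligible: A, B, C, D
Pot 2: 45 chips, eligible: A, B, C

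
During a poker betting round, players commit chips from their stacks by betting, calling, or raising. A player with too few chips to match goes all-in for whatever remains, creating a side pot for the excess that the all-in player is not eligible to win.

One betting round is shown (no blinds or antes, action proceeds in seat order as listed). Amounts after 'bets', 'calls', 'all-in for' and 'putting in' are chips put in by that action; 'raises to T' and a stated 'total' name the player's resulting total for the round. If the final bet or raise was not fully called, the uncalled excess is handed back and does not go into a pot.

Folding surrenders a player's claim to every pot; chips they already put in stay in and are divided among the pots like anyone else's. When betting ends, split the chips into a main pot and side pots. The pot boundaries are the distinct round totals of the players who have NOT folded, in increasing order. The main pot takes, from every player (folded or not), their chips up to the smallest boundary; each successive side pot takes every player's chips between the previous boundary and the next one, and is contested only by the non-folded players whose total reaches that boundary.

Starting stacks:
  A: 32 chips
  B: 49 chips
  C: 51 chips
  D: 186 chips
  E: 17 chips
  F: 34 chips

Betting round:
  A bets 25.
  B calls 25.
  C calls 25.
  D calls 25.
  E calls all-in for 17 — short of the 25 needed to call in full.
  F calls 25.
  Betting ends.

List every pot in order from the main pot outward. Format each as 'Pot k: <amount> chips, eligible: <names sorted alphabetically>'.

Contributions: A=25, B=25, C=25, D=25, E=17, F=25
Pot levels (distinct totals of non-folded players): 17, 25
Layer 1-17: 17 each from A, B, C, D, E, F = 17*6 = 102 chips; eligible A, B, C, D, E, F
Layer 18-25: 8 each from A, B, C, D, F = 8*5 = 40 chips; eligible A, B, C, D, F

Pot 1: 102 chips, eligible: A, B, C, D, E, F
Pot 2: 40 chips, eligible: A, B, C, D, F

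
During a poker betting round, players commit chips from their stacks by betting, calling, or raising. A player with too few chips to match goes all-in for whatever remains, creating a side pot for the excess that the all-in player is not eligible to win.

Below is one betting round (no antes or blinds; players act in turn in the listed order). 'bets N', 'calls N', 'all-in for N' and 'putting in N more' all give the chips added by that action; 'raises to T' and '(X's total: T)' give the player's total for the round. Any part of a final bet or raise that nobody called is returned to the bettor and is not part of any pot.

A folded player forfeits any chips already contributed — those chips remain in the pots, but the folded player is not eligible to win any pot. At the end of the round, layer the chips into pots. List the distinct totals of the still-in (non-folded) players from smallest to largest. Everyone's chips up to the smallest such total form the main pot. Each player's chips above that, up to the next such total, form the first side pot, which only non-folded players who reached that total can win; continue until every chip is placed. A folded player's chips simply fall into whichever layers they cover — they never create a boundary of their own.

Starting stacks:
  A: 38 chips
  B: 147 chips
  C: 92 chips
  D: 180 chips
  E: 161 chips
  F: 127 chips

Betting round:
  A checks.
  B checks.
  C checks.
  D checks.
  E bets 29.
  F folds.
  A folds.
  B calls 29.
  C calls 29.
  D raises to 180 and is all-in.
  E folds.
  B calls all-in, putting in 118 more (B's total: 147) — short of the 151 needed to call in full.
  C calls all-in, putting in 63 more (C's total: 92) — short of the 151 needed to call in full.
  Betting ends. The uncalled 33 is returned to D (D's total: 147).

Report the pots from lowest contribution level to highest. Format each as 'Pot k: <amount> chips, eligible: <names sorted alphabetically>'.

Pot 1: 305 chips, eligible: B, C, D
Pot 2: 110 chips, eligible: B, D

Derivation:
Contributions (after 33 returned to D): B=147, C=92, D=147, E=29
Folded: A, E, F
Pot levels (distinct totals of non-folded players): 92, 147
Layer 1-92: B 92 + C 92 + D 92 + E 29 = 305 chips; eligible B, C, D
Layer 93-147: 55 each from B, D = 55*2 = 110 chips; eligible B, D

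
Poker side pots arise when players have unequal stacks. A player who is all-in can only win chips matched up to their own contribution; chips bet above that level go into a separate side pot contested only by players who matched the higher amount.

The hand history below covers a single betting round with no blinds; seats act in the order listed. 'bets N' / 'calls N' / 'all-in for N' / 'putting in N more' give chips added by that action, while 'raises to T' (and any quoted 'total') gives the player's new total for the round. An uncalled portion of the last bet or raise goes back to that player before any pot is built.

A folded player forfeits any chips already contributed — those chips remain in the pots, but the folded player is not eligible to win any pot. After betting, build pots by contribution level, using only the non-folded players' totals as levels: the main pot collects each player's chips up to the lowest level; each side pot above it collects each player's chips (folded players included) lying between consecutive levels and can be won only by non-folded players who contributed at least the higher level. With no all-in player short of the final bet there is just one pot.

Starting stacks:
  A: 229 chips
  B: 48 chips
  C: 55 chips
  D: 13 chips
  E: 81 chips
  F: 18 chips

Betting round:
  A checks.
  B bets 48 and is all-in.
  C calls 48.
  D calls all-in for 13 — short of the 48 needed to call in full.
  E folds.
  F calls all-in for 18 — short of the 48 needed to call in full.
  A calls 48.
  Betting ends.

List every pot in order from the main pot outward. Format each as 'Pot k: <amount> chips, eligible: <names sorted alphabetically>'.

Contributions: A=48, B=48, C=48, D=13, F=18
Folded: E
Pot levels (distinct totals of non-folded players): 13, 18, 48
Layer 1-13: 13 each from A, B, C, D, F = 13*5 = 65 chips; eligible A, B, C, D, F
Layer 14-18: 5 each from A, B, C, F = 5*4 = 20 chips; eligible A, B, C, F
Layer 19-48: 30 each from A, B, C = 30*3 = 90 chips; eligible A, B, C

Pot 1: 65 chips, eligible: A, B, C, D, F
Pot 2: 20 chips, eligible: A, B, C, F
Pot 3: 90 chips, eligible: A, B, C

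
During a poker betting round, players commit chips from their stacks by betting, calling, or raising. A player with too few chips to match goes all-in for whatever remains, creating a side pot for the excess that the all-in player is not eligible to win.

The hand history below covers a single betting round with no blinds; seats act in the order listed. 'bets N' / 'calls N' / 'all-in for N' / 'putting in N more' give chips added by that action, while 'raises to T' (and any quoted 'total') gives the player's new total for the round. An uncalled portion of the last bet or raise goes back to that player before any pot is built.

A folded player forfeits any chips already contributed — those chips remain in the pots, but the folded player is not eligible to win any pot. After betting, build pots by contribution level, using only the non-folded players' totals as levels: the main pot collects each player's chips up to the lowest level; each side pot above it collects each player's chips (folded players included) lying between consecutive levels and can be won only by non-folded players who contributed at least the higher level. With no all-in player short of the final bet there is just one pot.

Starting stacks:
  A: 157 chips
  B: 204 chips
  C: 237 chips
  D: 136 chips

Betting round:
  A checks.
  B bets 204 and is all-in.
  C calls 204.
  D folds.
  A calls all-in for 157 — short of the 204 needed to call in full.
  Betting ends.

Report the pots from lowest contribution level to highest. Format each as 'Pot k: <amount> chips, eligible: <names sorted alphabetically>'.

Pot 1: 471 chips, eligible: A, B, C
Pot 2: 94 chips, eligible: B, C

Derivation:
Contributions: A=157, B=204, C=204
Folded: D
Pot levels (distinct totals of non-folded players): 157, 204
Layer 1-157: 157 each from A, B, C = 157*3 = 471 chips; eligible A, B, C
Layer 158-204: 47 each from B, C = 47*2 = 94 chips; eligible B, C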